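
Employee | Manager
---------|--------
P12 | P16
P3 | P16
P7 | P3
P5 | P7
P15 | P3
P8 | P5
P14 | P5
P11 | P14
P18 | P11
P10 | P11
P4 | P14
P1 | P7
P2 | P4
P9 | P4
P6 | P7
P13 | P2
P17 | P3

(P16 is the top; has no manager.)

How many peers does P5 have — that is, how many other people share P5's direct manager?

P5 reports to P7. P7's other direct reports are P1, P6 — 2 peers.

2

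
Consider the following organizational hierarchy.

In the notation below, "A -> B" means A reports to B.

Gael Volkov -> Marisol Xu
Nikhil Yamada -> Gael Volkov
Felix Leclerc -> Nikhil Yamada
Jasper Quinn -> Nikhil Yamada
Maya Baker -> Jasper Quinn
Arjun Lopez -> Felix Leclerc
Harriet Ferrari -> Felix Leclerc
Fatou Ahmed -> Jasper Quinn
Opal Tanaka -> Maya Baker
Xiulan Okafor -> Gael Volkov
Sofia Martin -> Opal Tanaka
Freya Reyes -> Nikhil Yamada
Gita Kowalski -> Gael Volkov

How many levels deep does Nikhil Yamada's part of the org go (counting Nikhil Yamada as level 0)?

The longest chain under Nikhil Yamada runs Nikhil Yamada → Jasper Quinn → Maya Baker → Opal Tanaka → Sofia Martin, which is 4 levels below Nikhil Yamada.

4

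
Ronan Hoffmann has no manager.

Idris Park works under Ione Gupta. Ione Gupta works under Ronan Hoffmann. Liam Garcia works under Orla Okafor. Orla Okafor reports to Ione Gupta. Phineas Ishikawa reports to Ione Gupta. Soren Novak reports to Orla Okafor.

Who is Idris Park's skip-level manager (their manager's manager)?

Ronan Hoffmann

Idris Park reports to Ione Gupta, and Ione Gupta reports to Ronan Hoffmann. So Idris Park's skip-level manager is Ronan Hoffmann.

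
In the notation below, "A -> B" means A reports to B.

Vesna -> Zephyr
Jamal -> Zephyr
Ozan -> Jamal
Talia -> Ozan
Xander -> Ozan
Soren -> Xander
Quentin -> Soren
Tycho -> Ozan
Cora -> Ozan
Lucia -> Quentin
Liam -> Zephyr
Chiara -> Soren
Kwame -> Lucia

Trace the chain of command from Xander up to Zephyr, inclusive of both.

Xander -> Ozan -> Jamal -> Zephyr

Xander reports to Ozan. Ozan reports to Jamal. Jamal reports to Zephyr. Zephyr is at the top.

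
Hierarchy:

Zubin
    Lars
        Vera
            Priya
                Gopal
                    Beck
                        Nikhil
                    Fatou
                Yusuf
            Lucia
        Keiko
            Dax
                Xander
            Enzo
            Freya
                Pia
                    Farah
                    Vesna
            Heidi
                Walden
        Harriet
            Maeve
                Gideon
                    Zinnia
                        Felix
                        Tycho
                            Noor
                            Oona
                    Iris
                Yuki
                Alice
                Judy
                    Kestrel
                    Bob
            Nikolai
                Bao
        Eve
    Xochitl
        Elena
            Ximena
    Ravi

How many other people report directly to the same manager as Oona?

Oona reports to Tycho. Tycho's other direct reports are Noor — 1 peer.

1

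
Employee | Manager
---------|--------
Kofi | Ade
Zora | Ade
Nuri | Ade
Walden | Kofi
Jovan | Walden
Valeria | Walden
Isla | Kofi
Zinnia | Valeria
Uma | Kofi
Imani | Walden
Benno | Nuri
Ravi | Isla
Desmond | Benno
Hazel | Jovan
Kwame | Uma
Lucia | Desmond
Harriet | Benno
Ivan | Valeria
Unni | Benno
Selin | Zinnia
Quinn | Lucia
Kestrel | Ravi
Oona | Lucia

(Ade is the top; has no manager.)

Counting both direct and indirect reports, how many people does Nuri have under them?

7

Nuri directly manages Benno. Under Benno: Unni, Harriet, Desmond, Lucia, Oona, Quinn (6). That's 7 in total.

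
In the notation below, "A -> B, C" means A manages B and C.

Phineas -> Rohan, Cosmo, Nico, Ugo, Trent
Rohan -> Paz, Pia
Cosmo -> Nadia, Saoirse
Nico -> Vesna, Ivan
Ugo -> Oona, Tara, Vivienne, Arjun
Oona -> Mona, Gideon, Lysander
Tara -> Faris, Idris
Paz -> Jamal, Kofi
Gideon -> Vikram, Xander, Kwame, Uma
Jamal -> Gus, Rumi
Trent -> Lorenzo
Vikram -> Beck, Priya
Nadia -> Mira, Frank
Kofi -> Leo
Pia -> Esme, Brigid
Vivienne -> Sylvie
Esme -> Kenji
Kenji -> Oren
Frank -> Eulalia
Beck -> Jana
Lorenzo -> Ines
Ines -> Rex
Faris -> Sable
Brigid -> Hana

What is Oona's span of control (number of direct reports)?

3

Oona directly manages Mona, Gideon, Lysander. That is 3 direct reports.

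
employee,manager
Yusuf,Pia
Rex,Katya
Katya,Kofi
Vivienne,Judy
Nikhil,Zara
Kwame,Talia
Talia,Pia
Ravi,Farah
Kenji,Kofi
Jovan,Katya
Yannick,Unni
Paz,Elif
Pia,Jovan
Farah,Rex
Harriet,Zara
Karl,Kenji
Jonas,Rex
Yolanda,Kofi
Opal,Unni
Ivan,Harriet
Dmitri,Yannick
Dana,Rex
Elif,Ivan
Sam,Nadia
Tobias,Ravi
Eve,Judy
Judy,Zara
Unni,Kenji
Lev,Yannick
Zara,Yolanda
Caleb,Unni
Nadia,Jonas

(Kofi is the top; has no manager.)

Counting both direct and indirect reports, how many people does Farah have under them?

2

Farah directly manages Ravi. Under Ravi: Tobias (1). That's 2 in total.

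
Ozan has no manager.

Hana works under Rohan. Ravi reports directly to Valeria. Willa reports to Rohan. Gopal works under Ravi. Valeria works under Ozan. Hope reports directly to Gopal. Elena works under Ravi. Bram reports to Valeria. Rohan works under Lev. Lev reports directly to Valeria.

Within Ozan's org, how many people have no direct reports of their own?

The people in Ozan's organization with no one reporting to them are Willa, Hana, Bram, Elena, Hope. That is 5.

5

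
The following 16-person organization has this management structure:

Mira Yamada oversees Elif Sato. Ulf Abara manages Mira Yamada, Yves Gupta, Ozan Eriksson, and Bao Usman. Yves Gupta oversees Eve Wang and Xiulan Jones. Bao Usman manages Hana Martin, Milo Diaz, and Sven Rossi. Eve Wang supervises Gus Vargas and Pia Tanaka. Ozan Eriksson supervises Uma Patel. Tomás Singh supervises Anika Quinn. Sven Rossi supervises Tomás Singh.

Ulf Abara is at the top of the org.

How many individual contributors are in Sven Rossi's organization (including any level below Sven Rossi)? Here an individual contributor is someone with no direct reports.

The only person in Sven Rossi's organization with no one reporting to them is Anika Quinn. That is 1.

1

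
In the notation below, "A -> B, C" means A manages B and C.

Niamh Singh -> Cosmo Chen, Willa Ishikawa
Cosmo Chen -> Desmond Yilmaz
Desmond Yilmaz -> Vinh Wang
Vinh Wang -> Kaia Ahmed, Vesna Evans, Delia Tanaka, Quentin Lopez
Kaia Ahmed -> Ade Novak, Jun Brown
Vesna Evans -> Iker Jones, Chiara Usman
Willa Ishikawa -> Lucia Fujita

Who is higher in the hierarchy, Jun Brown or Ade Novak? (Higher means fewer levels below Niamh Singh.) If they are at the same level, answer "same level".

Both Jun Brown and Ade Novak are 5 levels below Niamh Singh.

same level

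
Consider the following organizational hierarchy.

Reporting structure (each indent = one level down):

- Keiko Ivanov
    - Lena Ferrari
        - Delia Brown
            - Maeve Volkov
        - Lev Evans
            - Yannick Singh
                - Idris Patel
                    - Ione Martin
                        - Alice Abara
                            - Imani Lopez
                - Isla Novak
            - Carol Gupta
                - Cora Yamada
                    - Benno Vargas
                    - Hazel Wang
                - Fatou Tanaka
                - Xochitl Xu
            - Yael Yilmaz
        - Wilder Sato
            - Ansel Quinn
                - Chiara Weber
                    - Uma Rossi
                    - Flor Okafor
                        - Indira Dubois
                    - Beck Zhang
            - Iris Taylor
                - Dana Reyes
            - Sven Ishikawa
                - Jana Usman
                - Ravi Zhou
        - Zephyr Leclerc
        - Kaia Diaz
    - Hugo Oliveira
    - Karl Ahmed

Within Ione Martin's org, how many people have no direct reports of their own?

1

The only person in Ione Martin's organization with no one reporting to them is Imani Lopez. That is 1.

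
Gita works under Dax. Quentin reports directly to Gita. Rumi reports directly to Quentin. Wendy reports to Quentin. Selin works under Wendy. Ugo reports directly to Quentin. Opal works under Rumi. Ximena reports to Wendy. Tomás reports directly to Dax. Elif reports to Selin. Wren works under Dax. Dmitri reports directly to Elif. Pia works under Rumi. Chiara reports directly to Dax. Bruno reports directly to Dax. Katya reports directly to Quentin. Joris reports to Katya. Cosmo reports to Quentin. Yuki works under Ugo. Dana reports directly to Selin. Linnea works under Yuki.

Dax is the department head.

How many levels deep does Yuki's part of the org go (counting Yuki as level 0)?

The longest chain under Yuki runs Yuki → Linnea, which is 1 level below Yuki.

1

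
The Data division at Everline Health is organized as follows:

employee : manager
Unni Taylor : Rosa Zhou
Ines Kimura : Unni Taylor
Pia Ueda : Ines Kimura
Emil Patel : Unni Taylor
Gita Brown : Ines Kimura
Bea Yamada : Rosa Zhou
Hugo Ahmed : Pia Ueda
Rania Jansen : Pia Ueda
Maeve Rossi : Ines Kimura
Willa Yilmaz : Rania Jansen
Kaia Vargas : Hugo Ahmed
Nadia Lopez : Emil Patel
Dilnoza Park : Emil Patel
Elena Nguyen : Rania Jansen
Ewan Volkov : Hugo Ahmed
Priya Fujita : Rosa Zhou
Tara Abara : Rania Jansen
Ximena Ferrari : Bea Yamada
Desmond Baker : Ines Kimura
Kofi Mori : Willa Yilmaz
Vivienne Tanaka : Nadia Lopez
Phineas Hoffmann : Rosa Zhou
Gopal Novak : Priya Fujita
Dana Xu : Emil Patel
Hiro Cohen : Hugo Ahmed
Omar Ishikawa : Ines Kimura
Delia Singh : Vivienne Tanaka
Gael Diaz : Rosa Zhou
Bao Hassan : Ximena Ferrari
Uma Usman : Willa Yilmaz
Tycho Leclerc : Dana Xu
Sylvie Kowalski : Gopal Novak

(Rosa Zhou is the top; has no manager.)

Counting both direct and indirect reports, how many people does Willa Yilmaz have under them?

2

Willa Yilmaz directly manages Kofi Mori, Uma Usman. Kofi Mori has no reports. Uma Usman has no reports. So Willa Yilmaz's organization is 2 direct reports plus everyone under them: 1 + 1 = 2.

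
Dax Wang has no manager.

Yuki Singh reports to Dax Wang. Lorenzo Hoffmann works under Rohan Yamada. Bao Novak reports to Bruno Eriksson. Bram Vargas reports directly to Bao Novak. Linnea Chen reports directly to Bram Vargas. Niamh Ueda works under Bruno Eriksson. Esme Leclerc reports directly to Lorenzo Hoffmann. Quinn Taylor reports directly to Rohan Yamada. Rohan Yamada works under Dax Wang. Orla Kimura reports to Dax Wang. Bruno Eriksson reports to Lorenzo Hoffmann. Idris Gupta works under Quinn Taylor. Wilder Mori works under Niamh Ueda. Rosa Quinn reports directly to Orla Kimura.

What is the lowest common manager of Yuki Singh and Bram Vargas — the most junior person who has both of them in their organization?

Yuki Singh's chain of managers is Dax Wang. Bram Vargas's chain of managers is Bao Novak, Bruno Eriksson, Lorenzo Hoffmann, Rohan Yamada, Dax Wang. The first manager that appears in both chains is Dax Wang.

Dax Wang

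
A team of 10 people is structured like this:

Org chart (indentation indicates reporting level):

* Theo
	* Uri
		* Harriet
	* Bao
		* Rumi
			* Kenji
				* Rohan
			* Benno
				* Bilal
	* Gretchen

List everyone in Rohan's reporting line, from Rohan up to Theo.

Rohan -> Kenji -> Rumi -> Bao -> Theo

Rohan reports to Kenji. Kenji reports to Rumi. Rumi reports to Bao. Bao reports to Theo. Theo is at the top.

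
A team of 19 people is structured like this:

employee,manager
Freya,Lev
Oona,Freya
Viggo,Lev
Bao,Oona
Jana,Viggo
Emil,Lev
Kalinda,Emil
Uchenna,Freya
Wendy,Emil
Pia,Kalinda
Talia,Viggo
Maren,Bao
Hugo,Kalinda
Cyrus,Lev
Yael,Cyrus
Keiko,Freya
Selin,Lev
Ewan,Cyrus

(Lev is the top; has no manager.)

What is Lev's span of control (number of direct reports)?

5

Lev directly manages Freya, Viggo, Emil, Cyrus, Selin. That is 5 direct reports.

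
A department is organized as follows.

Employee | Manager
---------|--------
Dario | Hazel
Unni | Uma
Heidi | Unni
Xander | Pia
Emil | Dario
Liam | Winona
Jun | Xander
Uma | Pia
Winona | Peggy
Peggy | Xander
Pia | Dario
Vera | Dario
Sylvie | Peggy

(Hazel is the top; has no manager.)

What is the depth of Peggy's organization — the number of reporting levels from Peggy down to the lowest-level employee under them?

The longest chain under Peggy runs Peggy → Winona → Liam, which is 2 levels below Peggy.

2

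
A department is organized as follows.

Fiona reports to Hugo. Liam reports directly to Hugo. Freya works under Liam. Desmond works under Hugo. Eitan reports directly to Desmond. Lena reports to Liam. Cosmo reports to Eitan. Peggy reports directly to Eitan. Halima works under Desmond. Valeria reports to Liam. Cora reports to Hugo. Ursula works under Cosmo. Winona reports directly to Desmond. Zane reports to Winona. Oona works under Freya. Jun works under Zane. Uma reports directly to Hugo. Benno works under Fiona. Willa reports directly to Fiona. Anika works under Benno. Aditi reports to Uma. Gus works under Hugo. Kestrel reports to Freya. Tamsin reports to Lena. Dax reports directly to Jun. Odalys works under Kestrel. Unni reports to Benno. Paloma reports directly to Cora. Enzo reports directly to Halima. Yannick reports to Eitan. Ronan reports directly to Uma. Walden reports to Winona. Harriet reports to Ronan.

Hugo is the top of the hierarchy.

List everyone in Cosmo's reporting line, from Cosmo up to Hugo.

Cosmo -> Eitan -> Desmond -> Hugo

Cosmo reports to Eitan. Eitan reports to Desmond. Desmond reports to Hugo. Hugo is at the top.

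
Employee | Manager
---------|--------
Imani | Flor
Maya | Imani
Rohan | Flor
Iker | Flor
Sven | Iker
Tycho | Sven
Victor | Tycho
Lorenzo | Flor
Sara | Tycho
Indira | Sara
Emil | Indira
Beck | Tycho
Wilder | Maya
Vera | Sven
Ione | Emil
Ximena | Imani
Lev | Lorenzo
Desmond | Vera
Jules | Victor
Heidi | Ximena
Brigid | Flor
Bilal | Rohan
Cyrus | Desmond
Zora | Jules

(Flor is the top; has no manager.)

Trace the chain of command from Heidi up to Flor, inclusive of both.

Heidi -> Ximena -> Imani -> Flor

Heidi reports to Ximena. Ximena reports to Imani. Imani reports to Flor. Flor is at the top.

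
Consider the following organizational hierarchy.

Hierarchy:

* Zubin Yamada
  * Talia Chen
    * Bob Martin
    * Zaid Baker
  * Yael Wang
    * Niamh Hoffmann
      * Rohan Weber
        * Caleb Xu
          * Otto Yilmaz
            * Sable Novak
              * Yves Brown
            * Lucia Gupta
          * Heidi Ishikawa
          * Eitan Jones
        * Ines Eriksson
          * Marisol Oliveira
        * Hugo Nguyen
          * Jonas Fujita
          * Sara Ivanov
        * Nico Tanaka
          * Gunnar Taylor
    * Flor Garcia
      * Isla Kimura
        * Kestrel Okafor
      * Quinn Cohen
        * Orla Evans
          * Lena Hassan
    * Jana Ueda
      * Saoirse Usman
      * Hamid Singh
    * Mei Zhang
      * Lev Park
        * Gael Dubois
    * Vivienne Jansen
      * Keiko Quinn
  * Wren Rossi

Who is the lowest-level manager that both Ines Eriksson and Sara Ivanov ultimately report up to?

Rohan Weber

Ines Eriksson's chain of managers is Rohan Weber, Niamh Hoffmann, Yael Wang, Zubin Yamada. Sara Ivanov's chain of managers is Hugo Nguyen, Rohan Weber, Niamh Hoffmann, Yael Wang, Zubin Yamada. The first manager that appears in both chains is Rohan Weber.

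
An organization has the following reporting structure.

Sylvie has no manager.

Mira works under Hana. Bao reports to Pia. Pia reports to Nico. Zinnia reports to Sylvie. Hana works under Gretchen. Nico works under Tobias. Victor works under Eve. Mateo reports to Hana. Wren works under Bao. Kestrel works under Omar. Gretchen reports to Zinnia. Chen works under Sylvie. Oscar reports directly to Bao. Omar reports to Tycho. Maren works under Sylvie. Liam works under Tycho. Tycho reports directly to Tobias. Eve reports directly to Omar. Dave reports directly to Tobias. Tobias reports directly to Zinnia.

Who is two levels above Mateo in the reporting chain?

Mateo reports to Hana, and Hana reports to Gretchen. So Mateo's skip-level manager is Gretchen.

Gretchen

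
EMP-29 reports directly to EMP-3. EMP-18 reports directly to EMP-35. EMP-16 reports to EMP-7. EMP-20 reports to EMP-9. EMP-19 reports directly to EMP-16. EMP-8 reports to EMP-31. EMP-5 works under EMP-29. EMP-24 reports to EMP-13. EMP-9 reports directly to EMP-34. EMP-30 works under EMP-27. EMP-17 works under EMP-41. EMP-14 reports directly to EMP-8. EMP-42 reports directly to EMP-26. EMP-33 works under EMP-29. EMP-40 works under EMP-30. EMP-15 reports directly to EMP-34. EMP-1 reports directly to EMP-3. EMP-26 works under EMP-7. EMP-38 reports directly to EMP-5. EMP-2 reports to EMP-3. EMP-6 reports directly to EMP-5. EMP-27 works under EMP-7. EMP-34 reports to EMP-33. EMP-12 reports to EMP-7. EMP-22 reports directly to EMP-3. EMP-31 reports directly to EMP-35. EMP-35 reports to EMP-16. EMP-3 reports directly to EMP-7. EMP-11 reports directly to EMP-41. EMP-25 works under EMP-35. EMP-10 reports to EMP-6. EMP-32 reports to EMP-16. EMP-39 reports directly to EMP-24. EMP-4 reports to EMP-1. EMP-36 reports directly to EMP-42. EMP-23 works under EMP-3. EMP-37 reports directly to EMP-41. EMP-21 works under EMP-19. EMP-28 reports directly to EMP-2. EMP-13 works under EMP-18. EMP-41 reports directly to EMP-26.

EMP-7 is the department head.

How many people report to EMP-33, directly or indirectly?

4

EMP-33 directly manages EMP-34. Under EMP-34: EMP-15, EMP-9, EMP-20 (3). That's 4 in total.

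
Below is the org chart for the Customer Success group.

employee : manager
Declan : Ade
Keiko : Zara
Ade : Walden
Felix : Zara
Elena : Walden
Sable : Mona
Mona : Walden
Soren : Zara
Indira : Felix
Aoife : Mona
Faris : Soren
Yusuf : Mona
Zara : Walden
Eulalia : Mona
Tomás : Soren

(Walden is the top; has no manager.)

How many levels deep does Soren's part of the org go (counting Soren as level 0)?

1

The longest chain under Soren runs Soren → Faris, which is 1 level below Soren.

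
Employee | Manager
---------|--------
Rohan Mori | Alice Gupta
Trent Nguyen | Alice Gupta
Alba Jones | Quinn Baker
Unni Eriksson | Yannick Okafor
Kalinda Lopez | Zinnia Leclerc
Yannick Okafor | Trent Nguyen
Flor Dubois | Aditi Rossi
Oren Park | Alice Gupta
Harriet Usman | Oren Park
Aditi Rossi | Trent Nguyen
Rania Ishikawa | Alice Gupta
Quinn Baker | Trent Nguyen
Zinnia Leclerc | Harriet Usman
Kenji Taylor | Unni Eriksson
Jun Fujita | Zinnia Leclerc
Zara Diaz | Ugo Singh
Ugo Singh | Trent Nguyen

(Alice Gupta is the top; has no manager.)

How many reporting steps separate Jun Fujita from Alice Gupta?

4

Chain from Jun Fujita up to Alice Gupta: Jun Fujita → Zinnia Leclerc → Harriet Usman → Oren Park → Alice Gupta. That is 4 steps up, so Jun Fujita is 4 levels below Alice Gupta.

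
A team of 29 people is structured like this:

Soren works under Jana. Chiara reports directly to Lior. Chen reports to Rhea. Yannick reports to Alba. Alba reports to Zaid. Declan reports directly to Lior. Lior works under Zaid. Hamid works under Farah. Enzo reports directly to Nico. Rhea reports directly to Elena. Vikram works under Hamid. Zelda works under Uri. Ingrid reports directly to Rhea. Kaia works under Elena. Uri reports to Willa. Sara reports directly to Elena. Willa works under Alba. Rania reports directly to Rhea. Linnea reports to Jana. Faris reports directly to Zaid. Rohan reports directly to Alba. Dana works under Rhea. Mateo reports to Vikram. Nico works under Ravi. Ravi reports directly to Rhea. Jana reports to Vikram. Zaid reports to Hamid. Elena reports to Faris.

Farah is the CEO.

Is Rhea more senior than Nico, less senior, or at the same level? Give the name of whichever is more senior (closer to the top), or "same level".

Rhea is 5 levels below Farah; Nico is 7. Rhea is higher.

Rhea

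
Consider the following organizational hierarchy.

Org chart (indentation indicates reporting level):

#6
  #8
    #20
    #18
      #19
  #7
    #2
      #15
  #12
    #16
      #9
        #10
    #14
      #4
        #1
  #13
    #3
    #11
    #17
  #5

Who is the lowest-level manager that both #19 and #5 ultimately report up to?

#19's chain of managers is #18, #8, #6. #5's chain of managers is #6. The first manager that appears in both chains is #6.

#6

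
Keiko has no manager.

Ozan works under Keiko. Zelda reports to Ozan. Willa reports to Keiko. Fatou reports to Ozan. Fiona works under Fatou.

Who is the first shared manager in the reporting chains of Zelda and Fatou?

Zelda's chain of managers is Ozan, Keiko. Fatou's chain of managers is Ozan, Keiko. The first manager that appears in both chains is Ozan.

Ozan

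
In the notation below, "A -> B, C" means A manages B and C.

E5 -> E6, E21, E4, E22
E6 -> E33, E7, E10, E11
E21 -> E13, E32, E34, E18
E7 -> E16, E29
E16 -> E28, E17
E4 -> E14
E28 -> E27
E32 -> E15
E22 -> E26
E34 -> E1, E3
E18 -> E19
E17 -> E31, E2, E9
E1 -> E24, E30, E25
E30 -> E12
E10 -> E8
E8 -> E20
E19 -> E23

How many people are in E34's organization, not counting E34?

E34 directly manages E1, E3. Under E1: E25, E30, E12, E24 (4). E3 has no reports. So E34's organization is 2 direct reports plus everyone under them: 5 + 1 = 6.

6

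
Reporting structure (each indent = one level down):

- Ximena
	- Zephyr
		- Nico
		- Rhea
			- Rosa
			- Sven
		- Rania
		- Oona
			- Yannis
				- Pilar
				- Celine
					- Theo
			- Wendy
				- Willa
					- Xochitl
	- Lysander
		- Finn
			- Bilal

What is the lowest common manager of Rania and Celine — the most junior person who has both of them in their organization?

Rania's chain of managers is Zephyr, Ximena. Celine's chain of managers is Yannis, Oona, Zephyr, Ximena. The first manager that appears in both chains is Zephyr.

Zephyr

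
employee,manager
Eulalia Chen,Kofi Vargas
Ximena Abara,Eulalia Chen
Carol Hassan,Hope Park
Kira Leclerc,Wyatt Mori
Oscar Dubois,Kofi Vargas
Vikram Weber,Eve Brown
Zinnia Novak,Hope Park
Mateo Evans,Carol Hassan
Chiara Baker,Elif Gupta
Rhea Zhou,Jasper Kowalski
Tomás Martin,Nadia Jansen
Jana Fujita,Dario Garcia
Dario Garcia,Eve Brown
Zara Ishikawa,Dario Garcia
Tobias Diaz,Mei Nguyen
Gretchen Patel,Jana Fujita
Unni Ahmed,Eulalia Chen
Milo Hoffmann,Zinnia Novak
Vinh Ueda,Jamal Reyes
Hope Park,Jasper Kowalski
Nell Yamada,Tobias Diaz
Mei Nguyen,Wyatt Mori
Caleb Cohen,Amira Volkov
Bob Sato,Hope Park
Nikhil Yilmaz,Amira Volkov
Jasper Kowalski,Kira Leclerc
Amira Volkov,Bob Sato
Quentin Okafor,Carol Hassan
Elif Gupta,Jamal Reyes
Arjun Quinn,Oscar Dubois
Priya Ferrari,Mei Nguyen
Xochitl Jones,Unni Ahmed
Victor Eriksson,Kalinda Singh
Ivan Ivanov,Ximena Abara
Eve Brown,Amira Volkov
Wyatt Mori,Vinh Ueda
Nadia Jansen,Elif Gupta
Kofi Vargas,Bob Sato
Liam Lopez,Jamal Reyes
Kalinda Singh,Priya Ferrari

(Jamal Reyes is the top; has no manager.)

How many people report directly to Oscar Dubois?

1

Oscar Dubois directly manages Arjun Quinn. That is 1 direct report.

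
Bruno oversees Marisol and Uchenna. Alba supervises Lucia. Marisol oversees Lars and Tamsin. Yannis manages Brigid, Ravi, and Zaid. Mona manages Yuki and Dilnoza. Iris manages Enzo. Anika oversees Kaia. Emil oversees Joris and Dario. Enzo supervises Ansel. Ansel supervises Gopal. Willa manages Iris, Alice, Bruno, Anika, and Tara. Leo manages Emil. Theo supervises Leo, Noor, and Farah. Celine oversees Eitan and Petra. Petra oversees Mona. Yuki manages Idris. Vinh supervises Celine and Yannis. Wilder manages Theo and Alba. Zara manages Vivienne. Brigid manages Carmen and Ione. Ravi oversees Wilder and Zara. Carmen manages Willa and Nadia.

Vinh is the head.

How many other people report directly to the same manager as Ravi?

2

Ravi reports to Yannis. Yannis's other direct reports are Brigid, Zaid — 2 peers.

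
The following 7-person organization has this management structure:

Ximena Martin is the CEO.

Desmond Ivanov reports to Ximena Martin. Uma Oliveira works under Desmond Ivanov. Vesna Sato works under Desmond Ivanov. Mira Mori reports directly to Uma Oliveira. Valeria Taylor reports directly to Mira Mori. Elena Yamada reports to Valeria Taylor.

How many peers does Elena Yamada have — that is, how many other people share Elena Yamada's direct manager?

Elena Yamada reports to Valeria Taylor, and Valeria Taylor has no other direct reports. Elena Yamada has 0 peers.

0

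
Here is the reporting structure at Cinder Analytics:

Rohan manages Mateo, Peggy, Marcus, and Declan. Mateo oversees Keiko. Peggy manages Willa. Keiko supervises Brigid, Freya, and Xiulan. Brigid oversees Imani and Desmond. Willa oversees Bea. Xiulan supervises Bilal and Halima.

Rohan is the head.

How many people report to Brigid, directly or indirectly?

Brigid directly manages Imani, Desmond. Imani has no reports. Desmond has no reports. So Brigid's organization is 2 direct reports plus everyone under them: 1 + 1 = 2.

2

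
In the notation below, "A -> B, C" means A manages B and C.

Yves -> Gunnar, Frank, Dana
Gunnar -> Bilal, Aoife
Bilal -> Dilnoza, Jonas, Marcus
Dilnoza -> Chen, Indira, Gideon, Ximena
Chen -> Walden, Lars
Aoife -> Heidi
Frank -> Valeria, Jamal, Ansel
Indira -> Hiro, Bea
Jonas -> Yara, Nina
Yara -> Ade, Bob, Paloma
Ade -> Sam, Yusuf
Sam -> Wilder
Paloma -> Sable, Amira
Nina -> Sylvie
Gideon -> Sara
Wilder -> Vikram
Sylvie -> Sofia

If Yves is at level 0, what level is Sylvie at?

Chain from Sylvie up to Yves: Sylvie → Nina → Jonas → Bilal → Gunnar → Yves. That is 5 steps up, so Sylvie is 5 levels below Yves.

5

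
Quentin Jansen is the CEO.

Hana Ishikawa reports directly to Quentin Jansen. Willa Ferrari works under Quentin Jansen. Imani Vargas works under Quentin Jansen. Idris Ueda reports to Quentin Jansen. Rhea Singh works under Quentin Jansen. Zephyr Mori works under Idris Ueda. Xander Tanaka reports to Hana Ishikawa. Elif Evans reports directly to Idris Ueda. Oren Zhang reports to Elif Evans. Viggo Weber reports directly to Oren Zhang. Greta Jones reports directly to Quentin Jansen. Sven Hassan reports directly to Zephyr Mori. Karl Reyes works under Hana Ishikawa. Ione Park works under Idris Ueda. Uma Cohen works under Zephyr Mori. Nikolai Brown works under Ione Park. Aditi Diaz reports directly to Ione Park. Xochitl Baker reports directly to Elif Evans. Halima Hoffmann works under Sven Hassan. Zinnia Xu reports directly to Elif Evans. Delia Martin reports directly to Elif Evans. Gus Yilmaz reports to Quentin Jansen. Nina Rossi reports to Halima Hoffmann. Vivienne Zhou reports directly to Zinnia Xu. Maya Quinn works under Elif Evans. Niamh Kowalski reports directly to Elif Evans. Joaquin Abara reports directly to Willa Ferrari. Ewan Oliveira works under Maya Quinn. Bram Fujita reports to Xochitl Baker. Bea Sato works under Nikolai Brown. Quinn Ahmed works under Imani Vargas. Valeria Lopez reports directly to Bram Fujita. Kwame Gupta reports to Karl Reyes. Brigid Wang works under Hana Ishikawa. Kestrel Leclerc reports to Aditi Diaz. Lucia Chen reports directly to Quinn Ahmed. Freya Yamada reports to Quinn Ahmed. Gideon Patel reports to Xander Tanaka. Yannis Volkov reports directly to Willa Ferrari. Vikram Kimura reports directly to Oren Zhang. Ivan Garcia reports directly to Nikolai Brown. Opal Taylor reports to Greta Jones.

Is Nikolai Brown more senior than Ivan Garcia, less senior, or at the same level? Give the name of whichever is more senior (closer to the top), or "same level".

Nikolai Brown is 3 levels below Quentin Jansen; Ivan Garcia is 4. Nikolai Brown is higher.

Nikolai Brown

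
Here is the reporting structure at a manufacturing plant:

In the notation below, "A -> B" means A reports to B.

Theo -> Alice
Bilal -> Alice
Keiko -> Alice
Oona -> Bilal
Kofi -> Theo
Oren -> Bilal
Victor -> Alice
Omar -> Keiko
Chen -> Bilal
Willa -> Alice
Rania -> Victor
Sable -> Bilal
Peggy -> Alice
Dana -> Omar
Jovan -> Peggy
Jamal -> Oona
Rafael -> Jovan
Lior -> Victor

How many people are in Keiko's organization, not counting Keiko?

2

Keiko directly manages Omar. Under Omar: Dana (1). That's 2 in total.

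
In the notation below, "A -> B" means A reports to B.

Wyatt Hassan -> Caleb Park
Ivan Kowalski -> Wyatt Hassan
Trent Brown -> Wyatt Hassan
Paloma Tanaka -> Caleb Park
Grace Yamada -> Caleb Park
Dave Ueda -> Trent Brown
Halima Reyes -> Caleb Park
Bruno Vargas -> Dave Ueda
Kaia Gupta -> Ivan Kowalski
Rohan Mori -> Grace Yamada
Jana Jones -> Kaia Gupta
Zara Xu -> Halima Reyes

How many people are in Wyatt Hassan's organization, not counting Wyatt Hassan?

Wyatt Hassan directly manages Ivan Kowalski, Trent Brown. Under Ivan Kowalski: Kaia Gupta, Jana Jones (2). Under Trent Brown: Dave Ueda, Bruno Vargas (2). So Wyatt Hassan's organization is 2 direct reports plus everyone under them: 3 + 3 = 6.

6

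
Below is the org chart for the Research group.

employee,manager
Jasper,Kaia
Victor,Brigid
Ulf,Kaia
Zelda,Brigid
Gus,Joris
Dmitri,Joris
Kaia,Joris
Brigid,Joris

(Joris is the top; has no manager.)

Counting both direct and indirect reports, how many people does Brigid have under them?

Brigid directly manages Zelda, Victor. Zelda has no reports. Victor has no reports. So Brigid's organization is 2 direct reports plus everyone under them: 1 + 1 = 2.

2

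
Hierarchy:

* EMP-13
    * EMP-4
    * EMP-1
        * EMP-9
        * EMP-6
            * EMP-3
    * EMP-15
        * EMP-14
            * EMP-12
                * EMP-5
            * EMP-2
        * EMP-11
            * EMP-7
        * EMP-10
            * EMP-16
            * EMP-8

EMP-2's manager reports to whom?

EMP-2 reports to EMP-14, and EMP-14 reports to EMP-15. So EMP-2's skip-level manager is EMP-15.

EMP-15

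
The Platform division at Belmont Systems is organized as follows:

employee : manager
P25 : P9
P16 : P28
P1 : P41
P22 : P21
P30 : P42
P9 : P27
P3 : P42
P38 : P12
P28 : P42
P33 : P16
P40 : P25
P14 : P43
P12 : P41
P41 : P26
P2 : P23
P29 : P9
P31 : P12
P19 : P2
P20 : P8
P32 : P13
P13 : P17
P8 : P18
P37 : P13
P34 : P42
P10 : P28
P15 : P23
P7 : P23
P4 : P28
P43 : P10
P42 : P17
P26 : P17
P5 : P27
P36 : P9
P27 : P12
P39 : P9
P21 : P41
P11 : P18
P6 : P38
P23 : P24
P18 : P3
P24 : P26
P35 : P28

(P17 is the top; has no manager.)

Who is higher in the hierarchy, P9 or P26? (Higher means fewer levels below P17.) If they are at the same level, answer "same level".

P9 is 5 levels below P17; P26 is 1. P26 is higher.

P26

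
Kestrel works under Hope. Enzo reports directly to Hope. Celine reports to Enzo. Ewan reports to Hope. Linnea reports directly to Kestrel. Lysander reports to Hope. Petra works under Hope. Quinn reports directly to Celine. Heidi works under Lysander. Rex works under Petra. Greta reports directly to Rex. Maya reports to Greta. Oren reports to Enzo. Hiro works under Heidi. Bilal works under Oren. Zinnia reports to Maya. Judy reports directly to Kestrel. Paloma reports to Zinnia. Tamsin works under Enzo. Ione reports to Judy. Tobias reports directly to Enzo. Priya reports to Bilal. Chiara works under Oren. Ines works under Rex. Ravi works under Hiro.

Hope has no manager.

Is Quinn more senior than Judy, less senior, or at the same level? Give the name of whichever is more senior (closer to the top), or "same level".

Quinn is 3 levels below Hope; Judy is 2. Judy is higher.

Judy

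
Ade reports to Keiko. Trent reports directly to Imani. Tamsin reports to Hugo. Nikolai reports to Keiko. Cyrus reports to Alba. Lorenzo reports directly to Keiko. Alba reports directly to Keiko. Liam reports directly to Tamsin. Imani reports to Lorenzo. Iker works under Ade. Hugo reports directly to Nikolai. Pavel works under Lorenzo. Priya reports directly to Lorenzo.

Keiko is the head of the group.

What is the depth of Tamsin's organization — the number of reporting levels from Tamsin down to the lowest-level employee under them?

The longest chain under Tamsin runs Tamsin → Liam, which is 1 level below Tamsin.

1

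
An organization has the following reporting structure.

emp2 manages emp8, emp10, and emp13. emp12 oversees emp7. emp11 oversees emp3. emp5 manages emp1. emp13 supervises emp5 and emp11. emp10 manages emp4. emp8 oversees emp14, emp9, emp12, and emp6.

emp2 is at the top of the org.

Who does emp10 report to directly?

emp2

emp10 reports directly to emp2.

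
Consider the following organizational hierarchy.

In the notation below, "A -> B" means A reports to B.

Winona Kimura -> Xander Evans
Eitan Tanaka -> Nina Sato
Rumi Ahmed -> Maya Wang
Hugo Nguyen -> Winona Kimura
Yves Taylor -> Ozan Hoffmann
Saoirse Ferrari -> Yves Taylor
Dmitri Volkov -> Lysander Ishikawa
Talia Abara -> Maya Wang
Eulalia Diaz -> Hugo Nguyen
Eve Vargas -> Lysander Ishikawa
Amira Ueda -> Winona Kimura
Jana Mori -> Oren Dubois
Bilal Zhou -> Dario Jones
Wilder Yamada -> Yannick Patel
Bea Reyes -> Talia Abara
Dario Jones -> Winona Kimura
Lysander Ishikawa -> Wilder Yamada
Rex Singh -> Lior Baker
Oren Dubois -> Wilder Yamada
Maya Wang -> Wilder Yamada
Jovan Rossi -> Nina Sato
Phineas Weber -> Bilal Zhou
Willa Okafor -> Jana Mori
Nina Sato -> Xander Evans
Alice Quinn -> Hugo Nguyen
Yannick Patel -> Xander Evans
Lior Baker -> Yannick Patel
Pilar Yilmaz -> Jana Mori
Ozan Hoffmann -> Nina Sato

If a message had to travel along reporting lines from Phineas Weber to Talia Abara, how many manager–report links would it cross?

Phineas Weber is 4 levels below Xander Evans, and Talia Abara is 4 levels below Xander Evans (their lowest common manager). The shortest path runs up from Phineas Weber to Xander Evans and back down to Talia Abara: 4 + 4 = 8 links.

8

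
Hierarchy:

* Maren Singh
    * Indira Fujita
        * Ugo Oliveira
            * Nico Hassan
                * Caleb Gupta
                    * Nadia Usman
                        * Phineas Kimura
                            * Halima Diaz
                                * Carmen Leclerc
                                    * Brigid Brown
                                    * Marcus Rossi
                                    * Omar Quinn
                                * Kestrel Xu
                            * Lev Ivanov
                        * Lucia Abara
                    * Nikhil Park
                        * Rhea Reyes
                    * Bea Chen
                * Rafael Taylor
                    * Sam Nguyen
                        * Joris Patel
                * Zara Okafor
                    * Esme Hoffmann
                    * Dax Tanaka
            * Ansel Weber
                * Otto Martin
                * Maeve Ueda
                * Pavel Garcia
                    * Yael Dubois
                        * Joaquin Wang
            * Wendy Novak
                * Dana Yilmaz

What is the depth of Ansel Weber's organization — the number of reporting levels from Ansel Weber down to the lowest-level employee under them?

3

The longest chain under Ansel Weber runs Ansel Weber → Pavel Garcia → Yael Dubois → Joaquin Wang, which is 3 levels below Ansel Weber.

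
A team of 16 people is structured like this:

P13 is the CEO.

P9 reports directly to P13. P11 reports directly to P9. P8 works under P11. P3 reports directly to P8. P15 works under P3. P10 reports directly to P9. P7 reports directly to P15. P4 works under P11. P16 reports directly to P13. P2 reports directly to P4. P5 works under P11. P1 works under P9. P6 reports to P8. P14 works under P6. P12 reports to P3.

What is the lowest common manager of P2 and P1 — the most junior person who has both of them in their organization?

P9

P2's chain of managers is P4, P11, P9, P13. P1's chain of managers is P9, P13. The first manager that appears in both chains is P9.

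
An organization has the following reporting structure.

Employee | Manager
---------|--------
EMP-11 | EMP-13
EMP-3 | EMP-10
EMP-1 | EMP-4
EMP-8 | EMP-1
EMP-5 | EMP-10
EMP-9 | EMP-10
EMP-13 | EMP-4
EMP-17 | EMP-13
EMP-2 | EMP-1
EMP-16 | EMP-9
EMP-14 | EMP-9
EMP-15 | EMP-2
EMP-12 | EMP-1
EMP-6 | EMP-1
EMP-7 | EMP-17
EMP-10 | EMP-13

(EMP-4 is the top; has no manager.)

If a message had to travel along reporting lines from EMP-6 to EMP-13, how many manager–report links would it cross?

3

EMP-6 is 2 levels below EMP-4, and EMP-13 is 1 level below EMP-4 (their lowest common manager). The shortest path runs up from EMP-6 to EMP-4 and back down to EMP-13: 2 + 1 = 3 links.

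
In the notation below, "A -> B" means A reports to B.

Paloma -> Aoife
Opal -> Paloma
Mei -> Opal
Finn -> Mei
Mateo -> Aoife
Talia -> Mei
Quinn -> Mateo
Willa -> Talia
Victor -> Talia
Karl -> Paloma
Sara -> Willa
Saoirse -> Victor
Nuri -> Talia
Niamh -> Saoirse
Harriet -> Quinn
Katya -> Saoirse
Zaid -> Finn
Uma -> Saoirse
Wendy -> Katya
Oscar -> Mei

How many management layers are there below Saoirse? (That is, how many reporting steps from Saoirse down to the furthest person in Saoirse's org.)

The longest chain under Saoirse runs Saoirse → Katya → Wendy, which is 2 levels below Saoirse.

2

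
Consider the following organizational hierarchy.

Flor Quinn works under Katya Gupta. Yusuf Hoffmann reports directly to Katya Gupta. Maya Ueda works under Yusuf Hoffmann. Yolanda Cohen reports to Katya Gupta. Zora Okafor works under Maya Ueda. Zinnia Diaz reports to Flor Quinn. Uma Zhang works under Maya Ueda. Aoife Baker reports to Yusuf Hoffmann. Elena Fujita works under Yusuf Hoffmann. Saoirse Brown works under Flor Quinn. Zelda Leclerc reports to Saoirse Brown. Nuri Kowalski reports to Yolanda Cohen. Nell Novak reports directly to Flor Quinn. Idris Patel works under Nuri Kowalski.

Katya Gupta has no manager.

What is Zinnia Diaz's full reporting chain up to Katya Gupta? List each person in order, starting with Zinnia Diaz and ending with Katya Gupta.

Zinnia Diaz -> Flor Quinn -> Katya Gupta

Zinnia Diaz reports to Flor Quinn. Flor Quinn reports to Katya Gupta. Katya Gupta is at the top.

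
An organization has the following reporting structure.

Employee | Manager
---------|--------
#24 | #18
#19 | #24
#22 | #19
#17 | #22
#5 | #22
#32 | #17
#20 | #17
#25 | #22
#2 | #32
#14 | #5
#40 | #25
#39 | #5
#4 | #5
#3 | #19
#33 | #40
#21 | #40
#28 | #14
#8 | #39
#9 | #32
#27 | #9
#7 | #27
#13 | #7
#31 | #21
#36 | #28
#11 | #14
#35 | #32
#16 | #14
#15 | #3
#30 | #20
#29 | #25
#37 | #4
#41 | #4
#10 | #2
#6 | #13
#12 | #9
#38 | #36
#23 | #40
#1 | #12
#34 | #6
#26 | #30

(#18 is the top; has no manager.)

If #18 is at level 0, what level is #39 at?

5

Chain from #39 up to #18: #39 → #5 → #22 → #19 → #24 → #18. That is 5 steps up, so #39 is 5 levels below #18.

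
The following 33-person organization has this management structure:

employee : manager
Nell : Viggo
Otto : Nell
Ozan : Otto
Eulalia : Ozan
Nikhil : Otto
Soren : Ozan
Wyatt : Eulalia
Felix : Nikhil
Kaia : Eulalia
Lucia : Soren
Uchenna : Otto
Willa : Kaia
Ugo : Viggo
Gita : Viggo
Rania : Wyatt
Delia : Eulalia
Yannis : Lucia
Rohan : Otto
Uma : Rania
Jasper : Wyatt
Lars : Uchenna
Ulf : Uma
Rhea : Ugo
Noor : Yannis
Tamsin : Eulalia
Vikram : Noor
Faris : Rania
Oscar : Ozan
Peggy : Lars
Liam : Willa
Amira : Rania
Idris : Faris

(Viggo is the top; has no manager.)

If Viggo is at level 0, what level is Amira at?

Chain from Amira up to Viggo: Amira → Rania → Wyatt → Eulalia → Ozan → Otto → Nell → Viggo. That is 7 steps up, so Amira is 7 levels below Viggo.

7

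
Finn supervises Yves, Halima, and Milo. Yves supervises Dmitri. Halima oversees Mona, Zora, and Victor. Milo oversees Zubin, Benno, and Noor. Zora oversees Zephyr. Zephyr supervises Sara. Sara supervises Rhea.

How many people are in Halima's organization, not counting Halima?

Halima directly manages Mona, Zora, Victor. Mona has no reports. Under Zora: Zephyr, Sara, Rhea (3). Victor has no reports. So Halima's organization is 3 direct reports plus everyone under them: 1 + 4 + 1 = 6.

6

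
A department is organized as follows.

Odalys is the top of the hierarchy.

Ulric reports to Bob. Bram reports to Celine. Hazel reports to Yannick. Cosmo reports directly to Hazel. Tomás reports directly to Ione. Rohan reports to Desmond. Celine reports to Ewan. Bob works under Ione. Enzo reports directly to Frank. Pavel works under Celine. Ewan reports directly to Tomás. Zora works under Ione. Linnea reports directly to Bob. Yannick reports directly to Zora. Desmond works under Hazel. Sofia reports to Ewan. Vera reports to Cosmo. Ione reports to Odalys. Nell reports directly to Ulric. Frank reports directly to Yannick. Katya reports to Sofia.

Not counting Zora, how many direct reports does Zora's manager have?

Zora reports to Ione. Ione's other direct reports are Bob, Tomás — 2 peers.

2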